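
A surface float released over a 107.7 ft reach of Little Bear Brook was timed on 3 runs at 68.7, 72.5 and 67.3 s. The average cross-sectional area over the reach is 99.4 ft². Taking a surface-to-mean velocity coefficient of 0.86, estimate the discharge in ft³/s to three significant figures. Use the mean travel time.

t̄ = (68.7 + 72.5 + 67.3) / 3 = 69.5 s
v_surface = L / t̄ = 107.7 / 69.5 = 1.550 ft/s
v_mean = 0.86 × 1.550 = 1.333 ft/s
Q = A × v_mean = 99.4 × 1.333 = 132.5 ft³/s

132 ft³/s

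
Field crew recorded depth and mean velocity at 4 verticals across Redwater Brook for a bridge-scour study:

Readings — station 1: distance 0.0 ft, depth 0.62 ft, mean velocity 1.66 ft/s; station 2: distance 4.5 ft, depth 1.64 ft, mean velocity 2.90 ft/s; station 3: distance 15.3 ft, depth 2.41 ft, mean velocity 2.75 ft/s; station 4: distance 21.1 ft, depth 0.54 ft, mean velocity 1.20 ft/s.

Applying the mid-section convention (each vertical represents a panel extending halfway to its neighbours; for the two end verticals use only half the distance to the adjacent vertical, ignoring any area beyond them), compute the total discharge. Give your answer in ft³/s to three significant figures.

w_1 = (4.5 − 0.0)/2 = 2.25 ft; q_1 = 1.66 × 0.62 × 2.25 = 2.316 ft³/s
w_2 = (15.3 − 0.0)/2 = 7.65 ft; q_2 = 2.90 × 1.64 × 7.65 = 36.38 ft³/s
w_3 = (21.1 − 4.5)/2 = 8.3 ft; q_3 = 2.75 × 2.41 × 8.3 = 55.01 ft³/s
w_4 = (21.1 − 15.3)/2 = 2.9 ft; q_4 = 1.20 × 0.54 × 2.9 = 1.879 ft³/s
Q = Σ qᵢ = 95.59 ft³/s

95.6 ft³/s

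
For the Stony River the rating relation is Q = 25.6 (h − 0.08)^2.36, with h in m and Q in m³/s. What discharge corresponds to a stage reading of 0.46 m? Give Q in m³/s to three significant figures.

2.61 m³/s

Q = 25.6 × (0.46 − 0.08)^2.36 = 25.6 × 0.38^2.36 = 2.609 m³/s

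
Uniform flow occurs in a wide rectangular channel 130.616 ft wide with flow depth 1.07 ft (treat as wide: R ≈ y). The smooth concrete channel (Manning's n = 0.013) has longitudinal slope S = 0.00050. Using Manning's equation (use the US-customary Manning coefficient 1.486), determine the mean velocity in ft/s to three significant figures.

2.67 ft/s

A = b·y = 130.616 × 1.07 = 139.8 ft²
Wide channel: R ≈ y = 1.07 ft
Q = (1.486/n)·A·R^(2/3)·S^(1/2) = (1.486/0.013) × 139.8 × 1.070^(2/3) × 0.00050^(1/2) = 373.7 ft³/s
V = Q/A = 373.7/139.8 = 2.674 ft/s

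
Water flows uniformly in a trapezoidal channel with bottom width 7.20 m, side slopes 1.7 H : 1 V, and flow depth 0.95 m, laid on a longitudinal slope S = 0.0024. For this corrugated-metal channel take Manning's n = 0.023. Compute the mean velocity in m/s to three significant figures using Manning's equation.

1.78 m/s

A = (b + z·y)·y = (7.20 + 1.7×0.95)×0.95 = 8.374 m²
P = b + 2y√(1+z²) = 7.20 + 2×0.95×√(1+1.7²) = 10.95 m
R = A/P = 8.374/10.95 = 0.7650 m
Q = (1/n)·A·R^(2/3)·S^(1/2) = (1/0.023) × 8.374 × 0.7650^(2/3) × 0.0024^(1/2) = 14.92 m³/s
V = Q/A = 14.92/8.374 = 1.782 m/s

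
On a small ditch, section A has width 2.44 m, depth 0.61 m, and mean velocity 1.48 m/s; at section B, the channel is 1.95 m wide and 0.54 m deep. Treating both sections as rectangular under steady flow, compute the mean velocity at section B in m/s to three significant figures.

Q = A₁V₁ = (2.44×0.61) × 1.48 = 2.203 m³/s
A₂ = 1.95 × 0.54 = 1.053 m²
V₂ = Q/A₂ = 2.203/1.053 = 2.092 m/s

2.09 m/s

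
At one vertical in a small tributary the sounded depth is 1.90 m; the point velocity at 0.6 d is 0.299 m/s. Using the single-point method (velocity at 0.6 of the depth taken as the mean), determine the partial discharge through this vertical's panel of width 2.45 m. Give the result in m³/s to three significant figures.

v̄ = v₀.₆ = 0.299 m/s
q = v̄ × d × w = 0.2990 × 1.90 × 2.45 = 1.392 m³/s

1.39 m³/s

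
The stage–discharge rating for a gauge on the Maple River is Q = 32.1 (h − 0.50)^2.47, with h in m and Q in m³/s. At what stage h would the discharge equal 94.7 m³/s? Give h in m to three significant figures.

2.05 m

h − h₀ = (Q/C)^(1/b) = (94.7/32.1)^(1/2.47) = 1.550 m
h = 0.50 + 1.550 = 2.050 m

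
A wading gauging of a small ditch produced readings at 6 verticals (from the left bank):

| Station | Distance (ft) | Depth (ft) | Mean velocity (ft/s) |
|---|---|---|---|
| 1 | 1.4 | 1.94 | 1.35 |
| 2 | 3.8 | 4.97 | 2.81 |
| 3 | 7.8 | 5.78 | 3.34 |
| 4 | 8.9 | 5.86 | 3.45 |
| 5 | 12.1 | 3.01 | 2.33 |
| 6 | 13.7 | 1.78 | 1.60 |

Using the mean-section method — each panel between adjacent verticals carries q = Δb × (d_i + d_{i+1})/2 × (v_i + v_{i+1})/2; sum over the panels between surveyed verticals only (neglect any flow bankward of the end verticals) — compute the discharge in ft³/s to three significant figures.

154 ft³/s

Panel 1-2: Δb = 2.4 ft, d̄ = (1.94+4.97)/2 = 3.455, v̄ = (1.35+2.81)/2 = 2.08 → q = 2.4×3.455×2.08 = 17.25 ft³/s
Panel 2-3: Δb = 4 ft, d̄ = (4.97+5.78)/2 = 5.375, v̄ = (2.81+3.34)/2 = 3.075 → q = 4×5.375×3.075 = 66.11 ft³/s
Panel 3-4: Δb = 1.1 ft, d̄ = (5.78+5.86)/2 = 5.82, v̄ = (3.34+3.45)/2 = 3.395 → q = 1.1×5.82×3.395 = 21.73 ft³/s
Panel 4-5: Δb = 3.2 ft, d̄ = (5.86+3.01)/2 = 4.435, v̄ = (3.45+2.33)/2 = 2.89 → q = 3.2×4.435×2.89 = 41.01 ft³/s
Panel 5-6: Δb = 1.6 ft, d̄ = (3.01+1.78)/2 = 2.395, v̄ = (2.33+1.60)/2 = 1.965 → q = 1.6×2.395×1.965 = 7.530 ft³/s
Q = Σ q = 153.6 ft³/s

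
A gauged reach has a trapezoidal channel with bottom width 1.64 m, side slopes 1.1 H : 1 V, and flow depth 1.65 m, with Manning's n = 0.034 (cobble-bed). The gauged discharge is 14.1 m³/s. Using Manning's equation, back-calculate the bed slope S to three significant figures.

0.00850

A = (b + z·y)·y = (1.64 + 1.1×1.65)×1.65 = 5.701 m²
P = b + 2y√(1+z²) = 1.64 + 2×1.65×√(1+1.1²) = 6.546 m
R = A/P = 5.701/6.546 = 0.8709 m
S = (Q·n / (1·A·R^(2/3)))² = (14.1×0.034 / (1×5.701×0.9120))² = 0.008503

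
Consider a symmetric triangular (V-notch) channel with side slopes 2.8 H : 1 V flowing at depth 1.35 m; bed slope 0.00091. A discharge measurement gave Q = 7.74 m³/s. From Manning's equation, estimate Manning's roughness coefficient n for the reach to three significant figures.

0.0147

A = z·y² = 2.8×1.35² = 5.103 m²
P = 2y√(1+z²) = 2×1.35×√(1+2.8²) = 8.028 m
R = A/P = 5.103/8.028 = 0.6357 m
n = (1/Q)·A·R^(2/3)·S^(1/2) = (1/7.74) × 5.103 × 0.7393 × 0.03017 = 0.01470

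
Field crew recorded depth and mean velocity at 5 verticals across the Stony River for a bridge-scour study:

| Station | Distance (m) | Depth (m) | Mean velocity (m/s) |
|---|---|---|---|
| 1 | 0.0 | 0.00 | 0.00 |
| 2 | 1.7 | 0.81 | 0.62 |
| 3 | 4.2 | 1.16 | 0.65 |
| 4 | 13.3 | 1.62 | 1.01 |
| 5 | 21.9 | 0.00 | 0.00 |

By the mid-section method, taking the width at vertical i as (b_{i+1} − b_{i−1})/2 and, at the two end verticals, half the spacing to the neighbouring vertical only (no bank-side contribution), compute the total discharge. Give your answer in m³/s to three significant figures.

19.9 m³/s

w_2 = (4.2 − 0.0)/2 = 2.1 m; q_2 = 0.62 × 0.81 × 2.1 = 1.055 m³/s
w_3 = (13.3 − 1.7)/2 = 5.8 m; q_3 = 0.65 × 1.16 × 5.8 = 4.373 m³/s
w_4 = (21.9 − 4.2)/2 = 8.85 m; q_4 = 1.01 × 1.62 × 8.85 = 14.48 m³/s
Stations 1, 5 contribute zero (depth or velocity is 0).
Q = Σ qᵢ = 19.91 m³/s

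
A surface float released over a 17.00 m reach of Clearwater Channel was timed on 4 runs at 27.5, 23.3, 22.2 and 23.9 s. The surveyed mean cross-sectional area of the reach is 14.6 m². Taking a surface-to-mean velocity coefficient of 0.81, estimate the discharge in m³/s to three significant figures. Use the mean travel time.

8.30 m³/s

t̄ = (27.5 + 23.3 + 22.2 + 23.9) / 4 = 24.225 s
v_surface = L / t̄ = 17.00 / 24.225 = 0.7018 m/s
v_mean = 0.81 × 0.7018 = 0.5684 m/s
Q = A × v_mean = 14.6 × 0.5684 = 8.299 m³/s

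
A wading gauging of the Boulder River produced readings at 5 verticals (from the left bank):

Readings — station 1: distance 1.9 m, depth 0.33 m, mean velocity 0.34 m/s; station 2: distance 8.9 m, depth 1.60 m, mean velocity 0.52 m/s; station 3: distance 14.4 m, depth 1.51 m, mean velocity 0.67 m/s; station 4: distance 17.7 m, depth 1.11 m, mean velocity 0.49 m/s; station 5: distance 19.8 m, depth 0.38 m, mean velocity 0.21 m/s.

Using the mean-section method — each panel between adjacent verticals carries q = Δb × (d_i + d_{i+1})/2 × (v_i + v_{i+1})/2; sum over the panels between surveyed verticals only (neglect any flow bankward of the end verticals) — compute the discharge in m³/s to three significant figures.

Panel 1-2: Δb = 7 m, d̄ = (0.33+1.60)/2 = 0.965, v̄ = (0.34+0.52)/2 = 0.43 → q = 7×0.965×0.43 = 2.905 m³/s
Panel 2-3: Δb = 5.5 m, d̄ = (1.60+1.51)/2 = 1.555, v̄ = (0.52+0.67)/2 = 0.595 → q = 5.5×1.555×0.595 = 5.089 m³/s
Panel 3-4: Δb = 3.3 m, d̄ = (1.51+1.11)/2 = 1.31, v̄ = (0.67+0.49)/2 = 0.58 → q = 3.3×1.31×0.58 = 2.507 m³/s
Panel 4-5: Δb = 2.1 m, d̄ = (1.11+0.38)/2 = 0.745, v̄ = (0.49+0.21)/2 = 0.35 → q = 2.1×0.745×0.35 = 0.5476 m³/s
Q = Σ q = 11.05 m³/s

11.0 m³/s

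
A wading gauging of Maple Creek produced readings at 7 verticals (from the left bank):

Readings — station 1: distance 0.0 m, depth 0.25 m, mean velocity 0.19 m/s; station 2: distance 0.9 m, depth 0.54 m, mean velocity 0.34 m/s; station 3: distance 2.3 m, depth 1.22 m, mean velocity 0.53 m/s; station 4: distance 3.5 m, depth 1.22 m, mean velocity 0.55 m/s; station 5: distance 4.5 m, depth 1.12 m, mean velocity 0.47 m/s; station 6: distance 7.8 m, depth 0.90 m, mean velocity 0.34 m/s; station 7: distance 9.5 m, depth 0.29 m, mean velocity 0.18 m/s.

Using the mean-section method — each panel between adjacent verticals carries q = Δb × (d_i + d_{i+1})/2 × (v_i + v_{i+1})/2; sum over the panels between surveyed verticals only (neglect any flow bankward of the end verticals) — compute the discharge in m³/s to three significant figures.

Panel 1-2: Δb = 0.9 m, d̄ = (0.25+0.54)/2 = 0.395, v̄ = (0.19+0.34)/2 = 0.265 → q = 0.9×0.395×0.265 = 0.09421 m³/s
Panel 2-3: Δb = 1.4 m, d̄ = (0.54+1.22)/2 = 0.88, v̄ = (0.34+0.53)/2 = 0.435 → q = 1.4×0.88×0.435 = 0.5359 m³/s
Panel 3-4: Δb = 1.2 m, d̄ = (1.22+1.22)/2 = 1.22, v̄ = (0.53+0.55)/2 = 0.54 → q = 1.2×1.22×0.54 = 0.7906 m³/s
Panel 4-5: Δb = 1 m, d̄ = (1.22+1.12)/2 = 1.17, v̄ = (0.55+0.47)/2 = 0.51 → q = 1×1.17×0.51 = 0.5967 m³/s
Panel 5-6: Δb = 3.3 m, d̄ = (1.12+0.90)/2 = 1.01, v̄ = (0.47+0.34)/2 = 0.405 → q = 3.3×1.01×0.405 = 1.350 m³/s
Panel 6-7: Δb = 1.7 m, d̄ = (0.90+0.29)/2 = 0.595, v̄ = (0.34+0.18)/2 = 0.26 → q = 1.7×0.595×0.26 = 0.2630 m³/s
Q = Σ q = 3.630 m³/s

3.63 m³/s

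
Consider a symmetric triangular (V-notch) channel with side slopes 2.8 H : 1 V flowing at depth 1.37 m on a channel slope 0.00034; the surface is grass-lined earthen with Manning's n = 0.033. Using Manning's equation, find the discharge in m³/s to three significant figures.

A = z·y² = 2.8×1.37² = 5.255 m²
P = 2y√(1+z²) = 2×1.37×√(1+2.8²) = 8.147 m
R = A/P = 5.255/8.147 = 0.6451 m
Q = (1/n)·A·R^(2/3)·S^(1/2) = (1/0.033) × 5.255 × 0.6451^(2/3) × 0.00034^(1/2) = 2.192 m³/s

2.19 m³/s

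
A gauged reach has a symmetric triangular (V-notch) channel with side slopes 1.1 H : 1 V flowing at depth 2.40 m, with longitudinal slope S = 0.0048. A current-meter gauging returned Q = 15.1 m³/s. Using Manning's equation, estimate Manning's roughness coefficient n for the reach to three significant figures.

A = z·y² = 1.1×2.40² = 6.336 m²
P = 2y√(1+z²) = 2×2.40×√(1+1.1²) = 7.136 m
R = A/P = 6.336/7.136 = 0.8879 m
n = (1/Q)·A·R^(2/3)·S^(1/2) = (1/15.1) × 6.336 × 0.9238 × 0.06928 = 0.02686

0.0269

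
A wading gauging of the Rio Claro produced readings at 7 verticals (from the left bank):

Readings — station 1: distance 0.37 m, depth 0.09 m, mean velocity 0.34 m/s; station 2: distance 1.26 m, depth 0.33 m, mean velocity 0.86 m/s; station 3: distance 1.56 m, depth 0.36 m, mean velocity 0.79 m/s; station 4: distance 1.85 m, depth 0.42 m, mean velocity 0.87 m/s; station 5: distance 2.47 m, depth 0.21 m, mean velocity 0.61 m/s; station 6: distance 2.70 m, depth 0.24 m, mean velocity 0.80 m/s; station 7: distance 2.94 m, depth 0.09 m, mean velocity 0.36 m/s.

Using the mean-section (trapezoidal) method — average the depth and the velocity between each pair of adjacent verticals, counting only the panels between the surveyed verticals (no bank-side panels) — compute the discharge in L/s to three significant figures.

Panel 1-2: Δb = 0.89 m, d̄ = (0.09+0.33)/2 = 0.21, v̄ = (0.34+0.86)/2 = 0.6 → q = 0.89×0.21×0.6 = 0.1121 m³/s
Panel 2-3: Δb = 0.3 m, d̄ = (0.33+0.36)/2 = 0.345, v̄ = (0.86+0.79)/2 = 0.825 → q = 0.3×0.345×0.825 = 0.08539 m³/s
Panel 3-4: Δb = 0.29 m, d̄ = (0.36+0.42)/2 = 0.39, v̄ = (0.79+0.87)/2 = 0.83 → q = 0.29×0.39×0.83 = 0.09387 m³/s
Panel 4-5: Δb = 0.62 m, d̄ = (0.42+0.21)/2 = 0.315, v̄ = (0.87+0.61)/2 = 0.74 → q = 0.62×0.315×0.74 = 0.1445 m³/s
Panel 5-6: Δb = 0.23 m, d̄ = (0.21+0.24)/2 = 0.225, v̄ = (0.61+0.80)/2 = 0.705 → q = 0.23×0.225×0.705 = 0.03648 m³/s
Panel 6-7: Δb = 0.24 m, d̄ = (0.24+0.09)/2 = 0.165, v̄ = (0.80+0.36)/2 = 0.58 → q = 0.24×0.165×0.58 = 0.02297 m³/s
Q = Σ q = 0.4954 m³/s
= 0.4954 × 1000 = 495.4 L/s

495 L/s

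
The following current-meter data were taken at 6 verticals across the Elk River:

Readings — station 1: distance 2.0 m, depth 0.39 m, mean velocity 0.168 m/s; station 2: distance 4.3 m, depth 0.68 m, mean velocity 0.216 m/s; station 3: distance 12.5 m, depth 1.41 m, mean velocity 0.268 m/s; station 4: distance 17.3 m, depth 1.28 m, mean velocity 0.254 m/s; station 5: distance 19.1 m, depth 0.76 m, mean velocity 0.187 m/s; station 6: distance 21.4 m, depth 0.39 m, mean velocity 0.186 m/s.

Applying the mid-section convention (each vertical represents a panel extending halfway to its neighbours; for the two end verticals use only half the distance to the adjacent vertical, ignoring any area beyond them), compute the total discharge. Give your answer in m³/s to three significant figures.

w_1 = (4.3 − 2.0)/2 = 1.15 m; q_1 = 0.168 × 0.39 × 1.15 = 0.07535 m³/s
w_2 = (12.5 − 2.0)/2 = 5.25 m; q_2 = 0.216 × 0.68 × 5.25 = 0.7711 m³/s
w_3 = (17.3 − 4.3)/2 = 6.5 m; q_3 = 0.268 × 1.41 × 6.5 = 2.456 m³/s
w_4 = (19.1 − 12.5)/2 = 3.3 m; q_4 = 0.254 × 1.28 × 3.3 = 1.073 m³/s
w_5 = (21.4 − 17.3)/2 = 2.05 m; q_5 = 0.187 × 0.76 × 2.05 = 0.2913 m³/s
w_6 = (21.4 − 19.1)/2 = 1.15 m; q_6 = 0.186 × 0.39 × 1.15 = 0.08342 m³/s
Q = Σ qᵢ = 4.750 m³/s

4.75 m³/s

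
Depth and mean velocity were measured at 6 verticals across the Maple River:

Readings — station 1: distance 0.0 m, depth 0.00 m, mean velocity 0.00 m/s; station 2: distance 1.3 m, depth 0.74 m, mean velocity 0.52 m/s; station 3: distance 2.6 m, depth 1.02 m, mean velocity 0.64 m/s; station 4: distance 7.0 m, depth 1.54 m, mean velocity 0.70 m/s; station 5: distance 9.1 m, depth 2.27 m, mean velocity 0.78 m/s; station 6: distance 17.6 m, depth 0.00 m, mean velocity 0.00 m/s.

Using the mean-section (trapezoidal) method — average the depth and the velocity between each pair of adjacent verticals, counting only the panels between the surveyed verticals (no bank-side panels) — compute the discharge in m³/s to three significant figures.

Panel 1-2: Δb = 1.3 m, d̄ = (0.00+0.74)/2 = 0.37, v̄ = (0.00+0.52)/2 = 0.26 → q = 1.3×0.37×0.26 = 0.1251 m³/s
Panel 2-3: Δb = 1.3 m, d̄ = (0.74+1.02)/2 = 0.88, v̄ = (0.52+0.64)/2 = 0.58 → q = 1.3×0.88×0.58 = 0.6635 m³/s
Panel 3-4: Δb = 4.4 m, d̄ = (1.02+1.54)/2 = 1.28, v̄ = (0.64+0.70)/2 = 0.67 → q = 4.4×1.28×0.67 = 3.773 m³/s
Panel 4-5: Δb = 2.1 m, d̄ = (1.54+2.27)/2 = 1.905, v̄ = (0.70+0.78)/2 = 0.74 → q = 2.1×1.905×0.74 = 2.960 m³/s
Panel 5-6: Δb = 8.5 m, d̄ = (2.27+0.00)/2 = 1.135, v̄ = (0.78+0.00)/2 = 0.39 → q = 8.5×1.135×0.39 = 3.763 m³/s
Q = Σ q = 11.28 m³/s

11.3 m³/s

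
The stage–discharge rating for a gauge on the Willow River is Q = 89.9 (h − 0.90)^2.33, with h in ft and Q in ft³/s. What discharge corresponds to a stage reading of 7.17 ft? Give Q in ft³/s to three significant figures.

6480 ft³/s

Q = 89.9 × (7.17 − 0.90)^2.33 = 89.9 × 6.27^2.33 = 6477 ft³/s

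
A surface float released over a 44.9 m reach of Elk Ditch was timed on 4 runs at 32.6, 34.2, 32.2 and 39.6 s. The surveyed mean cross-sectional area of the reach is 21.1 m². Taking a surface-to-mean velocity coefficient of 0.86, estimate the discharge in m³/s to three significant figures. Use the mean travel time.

23.5 m³/s

t̄ = (32.6 + 34.2 + 32.2 + 39.6) / 4 = 34.65 s
v_surface = L / t̄ = 44.9 / 34.65 = 1.296 m/s
v_mean = 0.86 × 1.296 = 1.114 m/s
Q = A × v_mean = 21.1 × 1.114 = 23.51 m³/s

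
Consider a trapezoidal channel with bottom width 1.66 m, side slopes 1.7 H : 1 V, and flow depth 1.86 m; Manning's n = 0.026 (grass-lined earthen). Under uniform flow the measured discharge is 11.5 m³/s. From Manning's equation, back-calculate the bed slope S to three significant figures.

0.00112

A = (b + z·y)·y = (1.66 + 1.7×1.86)×1.86 = 8.969 m²
P = b + 2y√(1+z²) = 1.66 + 2×1.86×√(1+1.7²) = 8.997 m
R = A/P = 8.969/8.997 = 0.9969 m
S = (Q·n / (1·A·R^(2/3)))² = (11.5×0.026 / (1×8.969×0.9979))² = 0.001116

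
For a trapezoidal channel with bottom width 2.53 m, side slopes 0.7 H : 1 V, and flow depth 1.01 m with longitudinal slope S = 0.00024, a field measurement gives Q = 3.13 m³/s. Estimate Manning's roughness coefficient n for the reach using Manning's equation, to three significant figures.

A = (b + z·y)·y = (2.53 + 0.7×1.01)×1.01 = 3.269 m²
P = b + 2y√(1+z²) = 2.53 + 2×1.01×√(1+0.7²) = 4.996 m
R = A/P = 3.269/4.996 = 0.6544 m
n = (1/Q)·A·R^(2/3)·S^(1/2) = (1/3.13) × 3.269 × 0.7538 × 0.01549 = 0.01220

0.0122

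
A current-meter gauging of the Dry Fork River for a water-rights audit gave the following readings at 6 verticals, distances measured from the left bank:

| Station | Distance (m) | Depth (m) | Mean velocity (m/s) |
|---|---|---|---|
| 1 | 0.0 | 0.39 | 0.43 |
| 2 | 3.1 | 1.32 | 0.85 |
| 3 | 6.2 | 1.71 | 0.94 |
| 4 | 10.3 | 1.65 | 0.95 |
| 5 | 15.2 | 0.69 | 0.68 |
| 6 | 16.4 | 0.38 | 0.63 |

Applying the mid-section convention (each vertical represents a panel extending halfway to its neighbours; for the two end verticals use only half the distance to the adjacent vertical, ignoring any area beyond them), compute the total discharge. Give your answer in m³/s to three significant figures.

w_1 = (3.1 − 0.0)/2 = 1.55 m; q_1 = 0.43 × 0.39 × 1.55 = 0.2599 m³/s
w_2 = (6.2 − 0.0)/2 = 3.1 m; q_2 = 0.85 × 1.32 × 3.1 = 3.478 m³/s
w_3 = (10.3 − 3.1)/2 = 3.6 m; q_3 = 0.94 × 1.71 × 3.6 = 5.787 m³/s
w_4 = (15.2 − 6.2)/2 = 4.5 m; q_4 = 0.95 × 1.65 × 4.5 = 7.054 m³/s
w_5 = (16.4 − 10.3)/2 = 3.05 m; q_5 = 0.68 × 0.69 × 3.05 = 1.431 m³/s
w_6 = (16.4 − 15.2)/2 = 0.6 m; q_6 = 0.63 × 0.38 × 0.6 = 0.1436 m³/s
Q = Σ qᵢ = 18.15 m³/s

18.2 m³/s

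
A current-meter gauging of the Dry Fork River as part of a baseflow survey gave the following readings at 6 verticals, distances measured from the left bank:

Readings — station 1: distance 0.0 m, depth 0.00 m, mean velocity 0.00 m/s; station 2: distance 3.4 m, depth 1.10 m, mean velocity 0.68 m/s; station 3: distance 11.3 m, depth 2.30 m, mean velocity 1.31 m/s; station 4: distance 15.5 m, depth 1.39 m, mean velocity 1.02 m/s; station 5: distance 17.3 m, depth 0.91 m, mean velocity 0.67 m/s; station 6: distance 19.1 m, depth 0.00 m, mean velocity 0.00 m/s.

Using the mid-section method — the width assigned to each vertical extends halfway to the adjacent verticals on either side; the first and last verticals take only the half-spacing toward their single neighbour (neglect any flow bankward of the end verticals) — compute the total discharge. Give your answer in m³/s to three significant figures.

w_2 = (11.3 − 0.0)/2 = 5.65 m; q_2 = 0.68 × 1.10 × 5.65 = 4.226 m³/s
w_3 = (15.5 − 3.4)/2 = 6.05 m; q_3 = 1.31 × 2.30 × 6.05 = 18.23 m³/s
w_4 = (17.3 − 11.3)/2 = 3 m; q_4 = 1.02 × 1.39 × 3 = 4.253 m³/s
w_5 = (19.1 − 15.5)/2 = 1.8 m; q_5 = 0.67 × 0.91 × 1.8 = 1.097 m³/s
Stations 1, 6 contribute zero (depth or velocity is 0).
Q = Σ qᵢ = 27.81 m³/s

27.8 m³/s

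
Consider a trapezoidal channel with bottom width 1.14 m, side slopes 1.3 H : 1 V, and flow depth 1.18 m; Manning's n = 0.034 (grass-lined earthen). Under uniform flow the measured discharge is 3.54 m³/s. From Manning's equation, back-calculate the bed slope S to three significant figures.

0.00270

A = (b + z·y)·y = (1.14 + 1.3×1.18)×1.18 = 3.155 m²
P = b + 2y√(1+z²) = 1.14 + 2×1.18×√(1+1.3²) = 5.011 m
R = A/P = 3.155/5.011 = 0.6297 m
S = (Q·n / (1·A·R^(2/3)))² = (3.54×0.034 / (1×3.155×0.7347))² = 0.002696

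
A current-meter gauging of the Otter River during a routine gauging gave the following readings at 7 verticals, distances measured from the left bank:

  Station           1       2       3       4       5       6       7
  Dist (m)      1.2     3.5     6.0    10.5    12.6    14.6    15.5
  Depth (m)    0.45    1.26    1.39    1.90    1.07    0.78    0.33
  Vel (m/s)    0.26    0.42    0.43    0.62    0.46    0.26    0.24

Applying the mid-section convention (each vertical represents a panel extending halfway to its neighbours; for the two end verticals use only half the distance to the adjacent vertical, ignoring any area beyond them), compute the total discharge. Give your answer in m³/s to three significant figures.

w_1 = (3.5 − 1.2)/2 = 1.15 m; q_1 = 0.26 × 0.45 × 1.15 = 0.1346 m³/s
w_2 = (6.0 − 1.2)/2 = 2.4 m; q_2 = 0.42 × 1.26 × 2.4 = 1.270 m³/s
w_3 = (10.5 − 3.5)/2 = 3.5 m; q_3 = 0.43 × 1.39 × 3.5 = 2.092 m³/s
w_4 = (12.6 − 6.0)/2 = 3.3 m; q_4 = 0.62 × 1.90 × 3.3 = 3.887 m³/s
w_5 = (14.6 − 10.5)/2 = 2.05 m; q_5 = 0.46 × 1.07 × 2.05 = 1.009 m³/s
w_6 = (15.5 − 12.6)/2 = 1.45 m; q_6 = 0.26 × 0.78 × 1.45 = 0.2941 m³/s
w_7 = (15.5 − 14.6)/2 = 0.45 m; q_7 = 0.24 × 0.33 × 0.45 = 0.03564 m³/s
Q = Σ qᵢ = 8.723 m³/s

8.72 m³/s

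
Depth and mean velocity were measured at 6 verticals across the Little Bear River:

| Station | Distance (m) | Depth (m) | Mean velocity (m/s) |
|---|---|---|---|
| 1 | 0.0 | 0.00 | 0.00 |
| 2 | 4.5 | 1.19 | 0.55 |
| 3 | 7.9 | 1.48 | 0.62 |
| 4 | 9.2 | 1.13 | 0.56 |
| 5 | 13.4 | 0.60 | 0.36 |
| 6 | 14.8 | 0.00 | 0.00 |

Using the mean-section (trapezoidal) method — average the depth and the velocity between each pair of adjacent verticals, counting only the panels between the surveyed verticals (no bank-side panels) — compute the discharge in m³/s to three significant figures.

Panel 1-2: Δb = 4.5 m, d̄ = (0.00+1.19)/2 = 0.595, v̄ = (0.00+0.55)/2 = 0.275 → q = 4.5×0.595×0.275 = 0.7363 m³/s
Panel 2-3: Δb = 3.4 m, d̄ = (1.19+1.48)/2 = 1.335, v̄ = (0.55+0.62)/2 = 0.585 → q = 3.4×1.335×0.585 = 2.655 m³/s
Panel 3-4: Δb = 1.3 m, d̄ = (1.48+1.13)/2 = 1.305, v̄ = (0.62+0.56)/2 = 0.59 → q = 1.3×1.305×0.59 = 1.001 m³/s
Panel 4-5: Δb = 4.2 m, d̄ = (1.13+0.60)/2 = 0.865, v̄ = (0.56+0.36)/2 = 0.46 → q = 4.2×0.865×0.46 = 1.671 m³/s
Panel 5-6: Δb = 1.4 m, d̄ = (0.60+0.00)/2 = 0.3, v̄ = (0.36+0.00)/2 = 0.18 → q = 1.4×0.3×0.18 = 0.07560 m³/s
Q = Σ q = 6.139 m³/s

6.14 m³/s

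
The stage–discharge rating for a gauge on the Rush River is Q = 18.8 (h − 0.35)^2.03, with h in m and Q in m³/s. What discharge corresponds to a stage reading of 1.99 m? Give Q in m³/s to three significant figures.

51.3 m³/s

Q = 18.8 × (1.99 − 0.35)^2.03 = 18.8 × 1.64^2.03 = 51.32 m³/s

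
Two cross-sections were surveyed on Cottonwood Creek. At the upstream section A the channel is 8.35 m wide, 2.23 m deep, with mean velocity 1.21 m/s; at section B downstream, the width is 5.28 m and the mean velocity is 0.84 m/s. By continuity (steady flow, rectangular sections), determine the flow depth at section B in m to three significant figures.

Q = A₁V₁ = (8.35×2.23) × 1.21 = 22.53 m³/s
d₂ = Q/(b₂ V₂) = 22.53/(5.28×0.84) = 5.080 m

5.08 m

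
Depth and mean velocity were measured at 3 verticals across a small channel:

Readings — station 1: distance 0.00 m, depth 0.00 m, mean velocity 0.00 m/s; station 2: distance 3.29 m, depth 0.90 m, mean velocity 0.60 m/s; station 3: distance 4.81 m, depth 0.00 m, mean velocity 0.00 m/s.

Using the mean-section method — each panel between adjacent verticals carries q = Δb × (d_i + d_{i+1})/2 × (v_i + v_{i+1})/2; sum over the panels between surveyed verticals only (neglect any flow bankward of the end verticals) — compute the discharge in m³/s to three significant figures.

Panel 1-2: Δb = 3.29 m, d̄ = (0.00+0.90)/2 = 0.45, v̄ = (0.00+0.60)/2 = 0.3 → q = 3.29×0.45×0.3 = 0.4442 m³/s
Panel 2-3: Δb = 1.52 m, d̄ = (0.90+0.00)/2 = 0.45, v̄ = (0.60+0.00)/2 = 0.3 → q = 1.52×0.45×0.3 = 0.2052 m³/s
Q = Σ q = 0.6494 m³/s

0.649 m³/s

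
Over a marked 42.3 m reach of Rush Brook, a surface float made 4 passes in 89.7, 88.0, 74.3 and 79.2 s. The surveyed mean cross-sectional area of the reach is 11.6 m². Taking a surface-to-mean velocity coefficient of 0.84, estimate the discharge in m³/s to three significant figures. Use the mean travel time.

4.98 m³/s

t̄ = (89.7 + 88.0 + 74.3 + 79.2) / 4 = 82.8 s
v_surface = L / t̄ = 42.3 / 82.8 = 0.5109 m/s
v_mean = 0.84 × 0.5109 = 0.4291 m/s
Q = A × v_mean = 11.6 × 0.4291 = 4.978 m³/s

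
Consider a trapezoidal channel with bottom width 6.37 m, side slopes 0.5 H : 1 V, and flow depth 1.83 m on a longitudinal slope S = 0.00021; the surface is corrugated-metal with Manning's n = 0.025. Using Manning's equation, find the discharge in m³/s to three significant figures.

A = (b + z·y)·y = (6.37 + 0.5×1.83)×1.83 = 13.33 m²
P = b + 2y√(1+z²) = 6.37 + 2×1.83×√(1+0.5²) = 10.46 m
R = A/P = 13.33/10.46 = 1.274 m
Q = (1/n)·A·R^(2/3)·S^(1/2) = (1/0.025) × 13.33 × 1.274^(2/3) × 0.00021^(1/2) = 9.083 m³/s

9.08 m³/s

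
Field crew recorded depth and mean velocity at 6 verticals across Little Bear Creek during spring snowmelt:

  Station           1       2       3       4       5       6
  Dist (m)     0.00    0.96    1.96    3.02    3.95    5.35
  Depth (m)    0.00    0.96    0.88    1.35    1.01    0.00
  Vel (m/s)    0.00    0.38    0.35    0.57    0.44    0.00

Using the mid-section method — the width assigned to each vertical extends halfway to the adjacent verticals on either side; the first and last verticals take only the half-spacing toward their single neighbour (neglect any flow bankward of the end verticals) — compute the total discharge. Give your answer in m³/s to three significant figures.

1.96 m³/s

w_2 = (1.96 − 0.00)/2 = 0.98 m; q_2 = 0.38 × 0.96 × 0.98 = 0.3575 m³/s
w_3 = (3.02 − 0.96)/2 = 1.03 m; q_3 = 0.35 × 0.88 × 1.03 = 0.3172 m³/s
w_4 = (3.95 − 1.96)/2 = 0.995 m; q_4 = 0.57 × 1.35 × 0.995 = 0.7657 m³/s
w_5 = (5.35 − 3.02)/2 = 1.165 m; q_5 = 0.44 × 1.01 × 1.165 = 0.5177 m³/s
Stations 1, 6 contribute zero (depth or velocity is 0).
Q = Σ qᵢ = 1.958 m³/s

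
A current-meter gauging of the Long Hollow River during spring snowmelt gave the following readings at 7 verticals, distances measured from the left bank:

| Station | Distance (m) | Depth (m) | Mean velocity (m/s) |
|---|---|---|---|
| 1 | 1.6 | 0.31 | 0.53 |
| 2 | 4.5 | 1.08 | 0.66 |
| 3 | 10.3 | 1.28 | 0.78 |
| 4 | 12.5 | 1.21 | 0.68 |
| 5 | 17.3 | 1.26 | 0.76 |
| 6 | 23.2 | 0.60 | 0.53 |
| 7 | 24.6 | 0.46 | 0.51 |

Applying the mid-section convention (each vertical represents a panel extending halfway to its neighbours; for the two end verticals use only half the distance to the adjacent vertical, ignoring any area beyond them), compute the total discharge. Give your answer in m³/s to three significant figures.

w_1 = (4.5 − 1.6)/2 = 1.45 m; q_1 = 0.53 × 0.31 × 1.45 = 0.2382 m³/s
w_2 = (10.3 − 1.6)/2 = 4.35 m; q_2 = 0.66 × 1.08 × 4.35 = 3.101 m³/s
w_3 = (12.5 − 4.5)/2 = 4 m; q_3 = 0.78 × 1.28 × 4 = 3.994 m³/s
w_4 = (17.3 − 10.3)/2 = 3.5 m; q_4 = 0.68 × 1.21 × 3.5 = 2.880 m³/s
w_5 = (23.2 − 12.5)/2 = 5.35 m; q_5 = 0.76 × 1.26 × 5.35 = 5.123 m³/s
w_6 = (24.6 − 17.3)/2 = 3.65 m; q_6 = 0.53 × 0.60 × 3.65 = 1.161 m³/s
w_7 = (24.6 − 23.2)/2 = 0.7 m; q_7 = 0.51 × 0.46 × 0.7 = 0.1642 m³/s
Q = Σ qᵢ = 16.66 m³/s

16.7 m³/s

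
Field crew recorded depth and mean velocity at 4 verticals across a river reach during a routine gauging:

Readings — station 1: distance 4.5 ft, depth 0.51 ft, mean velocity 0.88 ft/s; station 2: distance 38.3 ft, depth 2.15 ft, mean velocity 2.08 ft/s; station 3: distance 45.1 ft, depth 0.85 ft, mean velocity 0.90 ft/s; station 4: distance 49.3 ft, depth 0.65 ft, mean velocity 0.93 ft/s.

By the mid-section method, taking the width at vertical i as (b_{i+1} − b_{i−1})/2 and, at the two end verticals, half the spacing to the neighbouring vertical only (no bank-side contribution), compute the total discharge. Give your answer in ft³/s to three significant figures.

w_1 = (38.3 − 4.5)/2 = 16.9 ft; q_1 = 0.88 × 0.51 × 16.9 = 7.585 ft³/s
w_2 = (45.1 − 4.5)/2 = 20.3 ft; q_2 = 2.08 × 2.15 × 20.3 = 90.78 ft³/s
w_3 = (49.3 − 38.3)/2 = 5.5 ft; q_3 = 0.90 × 0.85 × 5.5 = 4.208 ft³/s
w_4 = (49.3 − 45.1)/2 = 2.1 ft; q_4 = 0.93 × 0.65 × 2.1 = 1.269 ft³/s
Q = Σ qᵢ = 103.8 ft³/s

104 ft³/s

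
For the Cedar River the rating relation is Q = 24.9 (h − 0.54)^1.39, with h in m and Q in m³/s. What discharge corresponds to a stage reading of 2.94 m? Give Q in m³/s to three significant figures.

84.1 m³/s

Q = 24.9 × (2.94 − 0.54)^1.39 = 24.9 × 2.4^1.39 = 84.08 m³/s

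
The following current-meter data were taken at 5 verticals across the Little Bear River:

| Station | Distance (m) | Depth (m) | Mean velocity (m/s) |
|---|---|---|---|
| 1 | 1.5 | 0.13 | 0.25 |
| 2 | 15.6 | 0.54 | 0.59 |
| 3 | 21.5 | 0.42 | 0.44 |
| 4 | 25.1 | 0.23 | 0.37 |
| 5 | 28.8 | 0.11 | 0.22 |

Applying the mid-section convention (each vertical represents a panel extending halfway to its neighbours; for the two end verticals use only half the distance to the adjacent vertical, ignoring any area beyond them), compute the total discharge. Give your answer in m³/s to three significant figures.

4.65 m³/s

w_1 = (15.6 − 1.5)/2 = 7.05 m; q_1 = 0.25 × 0.13 × 7.05 = 0.2291 m³/s
w_2 = (21.5 − 1.5)/2 = 10 m; q_2 = 0.59 × 0.54 × 10 = 3.186 m³/s
w_3 = (25.1 − 15.6)/2 = 4.75 m; q_3 = 0.44 × 0.42 × 4.75 = 0.8778 m³/s
w_4 = (28.8 − 21.5)/2 = 3.65 m; q_4 = 0.37 × 0.23 × 3.65 = 0.3106 m³/s
w_5 = (28.8 − 25.1)/2 = 1.85 m; q_5 = 0.22 × 0.11 × 1.85 = 0.04477 m³/s
Q = Σ qᵢ = 4.648 m³/s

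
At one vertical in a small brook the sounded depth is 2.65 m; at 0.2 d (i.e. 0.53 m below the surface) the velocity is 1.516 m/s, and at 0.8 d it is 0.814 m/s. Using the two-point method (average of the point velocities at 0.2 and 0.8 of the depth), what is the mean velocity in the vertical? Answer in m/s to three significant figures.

1.17 m/s

v̄ = (1.516 + 0.814) / 2 = 1.165 m/s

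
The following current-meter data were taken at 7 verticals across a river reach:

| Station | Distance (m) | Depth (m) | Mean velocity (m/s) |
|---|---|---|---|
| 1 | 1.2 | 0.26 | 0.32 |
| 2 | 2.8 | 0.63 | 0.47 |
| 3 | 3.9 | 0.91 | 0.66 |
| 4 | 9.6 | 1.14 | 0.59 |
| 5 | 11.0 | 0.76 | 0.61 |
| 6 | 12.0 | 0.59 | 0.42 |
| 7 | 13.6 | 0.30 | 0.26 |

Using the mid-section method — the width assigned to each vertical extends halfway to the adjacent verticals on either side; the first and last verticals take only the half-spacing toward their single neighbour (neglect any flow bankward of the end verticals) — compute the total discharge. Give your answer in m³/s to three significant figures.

w_1 = (2.8 − 1.2)/2 = 0.8 m; q_1 = 0.32 × 0.26 × 0.8 = 0.06656 m³/s
w_2 = (3.9 − 1.2)/2 = 1.35 m; q_2 = 0.47 × 0.63 × 1.35 = 0.3997 m³/s
w_3 = (9.6 − 2.8)/2 = 3.4 m; q_3 = 0.66 × 0.91 × 3.4 = 2.042 m³/s
w_4 = (11.0 − 3.9)/2 = 3.55 m; q_4 = 0.59 × 1.14 × 3.55 = 2.388 m³/s
w_5 = (12.0 − 9.6)/2 = 1.2 m; q_5 = 0.61 × 0.76 × 1.2 = 0.5563 m³/s
w_6 = (13.6 − 11.0)/2 = 1.3 m; q_6 = 0.42 × 0.59 × 1.3 = 0.3221 m³/s
w_7 = (13.6 − 12.0)/2 = 0.8 m; q_7 = 0.26 × 0.30 × 0.8 = 0.06240 m³/s
Q = Σ qᵢ = 5.837 m³/s

5.84 m³/s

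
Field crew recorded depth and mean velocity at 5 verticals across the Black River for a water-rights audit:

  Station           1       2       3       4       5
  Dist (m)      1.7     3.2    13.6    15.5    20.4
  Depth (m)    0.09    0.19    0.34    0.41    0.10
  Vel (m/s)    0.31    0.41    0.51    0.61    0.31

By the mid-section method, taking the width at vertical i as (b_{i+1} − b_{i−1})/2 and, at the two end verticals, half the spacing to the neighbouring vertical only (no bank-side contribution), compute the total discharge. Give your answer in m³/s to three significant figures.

w_1 = (3.2 − 1.7)/2 = 0.75 m; q_1 = 0.31 × 0.09 × 0.75 = 0.02093 m³/s
w_2 = (13.6 − 1.7)/2 = 5.95 m; q_2 = 0.41 × 0.19 × 5.95 = 0.4635 m³/s
w_3 = (15.5 − 3.2)/2 = 6.15 m; q_3 = 0.51 × 0.34 × 6.15 = 1.066 m³/s
w_4 = (20.4 − 13.6)/2 = 3.4 m; q_4 = 0.61 × 0.41 × 3.4 = 0.8503 m³/s
w_5 = (20.4 − 15.5)/2 = 2.45 m; q_5 = 0.31 × 0.10 × 2.45 = 0.07595 m³/s
Q = Σ qᵢ = 2.477 m³/s

2.48 m³/s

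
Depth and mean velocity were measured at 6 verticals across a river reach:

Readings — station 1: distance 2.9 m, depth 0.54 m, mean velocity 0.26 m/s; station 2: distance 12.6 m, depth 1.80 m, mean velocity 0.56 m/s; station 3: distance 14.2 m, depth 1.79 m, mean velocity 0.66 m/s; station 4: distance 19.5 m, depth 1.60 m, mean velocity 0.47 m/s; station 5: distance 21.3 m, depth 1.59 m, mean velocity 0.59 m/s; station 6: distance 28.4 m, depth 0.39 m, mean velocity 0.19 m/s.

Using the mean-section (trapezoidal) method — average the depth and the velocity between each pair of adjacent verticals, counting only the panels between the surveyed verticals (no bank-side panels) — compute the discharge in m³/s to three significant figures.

15.7 m³/s

Panel 1-2: Δb = 9.7 m, d̄ = (0.54+1.80)/2 = 1.17, v̄ = (0.26+0.56)/2 = 0.41 → q = 9.7×1.17×0.41 = 4.653 m³/s
Panel 2-3: Δb = 1.6 m, d̄ = (1.80+1.79)/2 = 1.795, v̄ = (0.56+0.66)/2 = 0.61 → q = 1.6×1.795×0.61 = 1.752 m³/s
Panel 3-4: Δb = 5.3 m, d̄ = (1.79+1.60)/2 = 1.695, v̄ = (0.66+0.47)/2 = 0.565 → q = 5.3×1.695×0.565 = 5.076 m³/s
Panel 4-5: Δb = 1.8 m, d̄ = (1.60+1.59)/2 = 1.595, v̄ = (0.47+0.59)/2 = 0.53 → q = 1.8×1.595×0.53 = 1.522 m³/s
Panel 5-6: Δb = 7.1 m, d̄ = (1.59+0.39)/2 = 0.99, v̄ = (0.59+0.19)/2 = 0.39 → q = 7.1×0.99×0.39 = 2.741 m³/s
Q = Σ q = 15.74 m³/s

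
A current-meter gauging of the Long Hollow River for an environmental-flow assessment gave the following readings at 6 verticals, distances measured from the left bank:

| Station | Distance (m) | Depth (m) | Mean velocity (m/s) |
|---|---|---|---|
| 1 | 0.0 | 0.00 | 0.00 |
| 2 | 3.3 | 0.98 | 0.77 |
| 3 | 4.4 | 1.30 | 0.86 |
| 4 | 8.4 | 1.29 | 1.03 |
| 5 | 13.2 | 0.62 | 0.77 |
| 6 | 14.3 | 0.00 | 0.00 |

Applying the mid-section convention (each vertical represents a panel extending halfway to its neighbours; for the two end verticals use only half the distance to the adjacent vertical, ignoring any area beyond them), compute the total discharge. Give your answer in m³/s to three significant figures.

w_2 = (4.4 − 0.0)/2 = 2.2 m; q_2 = 0.77 × 0.98 × 2.2 = 1.660 m³/s
w_3 = (8.4 − 3.3)/2 = 2.55 m; q_3 = 0.86 × 1.30 × 2.55 = 2.851 m³/s
w_4 = (13.2 − 4.4)/2 = 4.4 m; q_4 = 1.03 × 1.29 × 4.4 = 5.846 m³/s
w_5 = (14.3 − 8.4)/2 = 2.95 m; q_5 = 0.77 × 0.62 × 2.95 = 1.408 m³/s
Stations 1, 6 contribute zero (depth or velocity is 0).
Q = Σ qᵢ = 11.77 m³/s

11.8 m³/s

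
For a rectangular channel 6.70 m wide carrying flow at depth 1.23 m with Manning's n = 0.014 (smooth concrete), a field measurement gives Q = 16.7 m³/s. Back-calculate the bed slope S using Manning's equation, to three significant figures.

0.000927

A = b·y = 6.70 × 1.23 = 8.241 m²
P = b + 2y = 6.70 + 2×1.23 = 9.160 m
R = A/P = 8.241/9.160 = 0.8997 m
S = (Q·n / (1·A·R^(2/3)))² = (16.7×0.014 / (1×8.241×0.9319))² = 0.0009267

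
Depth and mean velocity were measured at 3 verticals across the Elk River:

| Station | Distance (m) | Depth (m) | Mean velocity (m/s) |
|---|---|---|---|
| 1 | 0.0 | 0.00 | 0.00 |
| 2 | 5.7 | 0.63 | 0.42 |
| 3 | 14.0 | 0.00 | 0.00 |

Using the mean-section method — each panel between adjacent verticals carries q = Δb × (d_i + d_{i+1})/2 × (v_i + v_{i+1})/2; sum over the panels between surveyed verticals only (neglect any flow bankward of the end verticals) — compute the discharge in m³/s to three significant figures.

0.926 m³/s

Panel 1-2: Δb = 5.7 m, d̄ = (0.00+0.63)/2 = 0.315, v̄ = (0.00+0.42)/2 = 0.21 → q = 5.7×0.315×0.21 = 0.3771 m³/s
Panel 2-3: Δb = 8.3 m, d̄ = (0.63+0.00)/2 = 0.315, v̄ = (0.42+0.00)/2 = 0.21 → q = 8.3×0.315×0.21 = 0.5490 m³/s
Q = Σ q = 0.9261 m³/s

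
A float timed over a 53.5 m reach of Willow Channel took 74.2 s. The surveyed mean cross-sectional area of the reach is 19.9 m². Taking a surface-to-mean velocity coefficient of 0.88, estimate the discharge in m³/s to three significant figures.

v_surface = L / t̄ = 53.5 / 74.2 = 0.7210 m/s
v_mean = 0.88 × 0.7210 = 0.6345 m/s
Q = A × v_mean = 19.9 × 0.6345 = 12.63 m³/s

12.6 m³/s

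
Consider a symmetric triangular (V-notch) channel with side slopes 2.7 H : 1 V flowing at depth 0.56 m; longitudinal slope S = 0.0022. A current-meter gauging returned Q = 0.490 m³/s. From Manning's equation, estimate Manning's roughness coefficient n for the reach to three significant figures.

0.0332

A = z·y² = 2.7×0.56² = 0.8467 m²
P = 2y√(1+z²) = 2×0.56×√(1+2.7²) = 3.225 m
R = A/P = 0.8467/3.225 = 0.2626 m
n = (1/Q)·A·R^(2/3)·S^(1/2) = (1/0.490) × 0.8467 × 0.4100 × 0.04690 = 0.03323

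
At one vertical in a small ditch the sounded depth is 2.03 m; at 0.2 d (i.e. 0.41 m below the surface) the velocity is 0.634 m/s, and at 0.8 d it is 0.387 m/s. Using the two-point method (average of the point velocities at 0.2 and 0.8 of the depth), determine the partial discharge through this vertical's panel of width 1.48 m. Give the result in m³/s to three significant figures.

v̄ = (0.634 + 0.387) / 2 = 0.5105 m/s
q = v̄ × d × w = 0.5105 × 2.03 × 1.48 = 1.534 m³/s

1.53 m³/s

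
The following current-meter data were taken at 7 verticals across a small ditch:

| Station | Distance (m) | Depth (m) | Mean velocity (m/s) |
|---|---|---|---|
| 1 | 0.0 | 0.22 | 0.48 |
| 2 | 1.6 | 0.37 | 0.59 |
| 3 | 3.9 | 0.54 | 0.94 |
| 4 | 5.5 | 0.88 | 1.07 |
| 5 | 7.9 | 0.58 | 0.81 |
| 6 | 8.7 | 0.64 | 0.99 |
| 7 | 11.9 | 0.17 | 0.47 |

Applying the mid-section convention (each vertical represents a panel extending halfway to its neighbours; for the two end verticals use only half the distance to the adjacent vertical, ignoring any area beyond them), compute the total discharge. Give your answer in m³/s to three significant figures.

w_1 = (1.6 − 0.0)/2 = 0.8 m; q_1 = 0.48 × 0.22 × 0.8 = 0.08448 m³/s
w_2 = (3.9 − 0.0)/2 = 1.95 m; q_2 = 0.59 × 0.37 × 1.95 = 0.4257 m³/s
w_3 = (5.5 − 1.6)/2 = 1.95 m; q_3 = 0.94 × 0.54 × 1.95 = 0.9898 m³/s
w_4 = (7.9 − 3.9)/2 = 2 m; q_4 = 1.07 × 0.88 × 2 = 1.883 m³/s
w_5 = (8.7 − 5.5)/2 = 1.6 m; q_5 = 0.81 × 0.58 × 1.6 = 0.7517 m³/s
w_6 = (11.9 − 7.9)/2 = 2 m; q_6 = 0.99 × 0.64 × 2 = 1.267 m³/s
w_7 = (11.9 − 8.7)/2 = 1.6 m; q_7 = 0.47 × 0.17 × 1.6 = 0.1278 m³/s
Q = Σ qᵢ = 5.530 m³/s

5.53 m³/s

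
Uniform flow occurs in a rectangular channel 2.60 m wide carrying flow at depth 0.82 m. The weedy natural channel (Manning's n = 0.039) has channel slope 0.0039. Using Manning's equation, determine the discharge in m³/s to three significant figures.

2.16 m³/s

A = b·y = 2.60 × 0.82 = 2.132 m²
P = b + 2y = 2.60 + 2×0.82 = 4.240 m
R = A/P = 2.132/4.240 = 0.5028 m
Q = (1/n)·A·R^(2/3)·S^(1/2) = (1/0.039) × 2.132 × 0.5028^(2/3) × 0.0039^(1/2) = 2.159 m³/s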